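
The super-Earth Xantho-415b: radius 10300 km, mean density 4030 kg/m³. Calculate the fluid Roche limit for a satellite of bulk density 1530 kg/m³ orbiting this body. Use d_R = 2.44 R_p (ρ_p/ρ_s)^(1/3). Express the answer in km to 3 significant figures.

d_R = 2.44 × 10300 km × (4030/1530)^(1/3)
    = 34700 km

34700 km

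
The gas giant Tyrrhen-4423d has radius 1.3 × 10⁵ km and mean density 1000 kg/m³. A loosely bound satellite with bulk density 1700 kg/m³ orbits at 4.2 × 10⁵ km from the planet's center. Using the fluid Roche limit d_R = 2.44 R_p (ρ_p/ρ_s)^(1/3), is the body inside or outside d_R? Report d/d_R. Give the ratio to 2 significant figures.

d_R = 2.44 × (1.3 × 10⁵ km) × (1000/1700)^(1/3) = 2.658 × 10⁵ km
d/d_R = (4.2 × 10⁵) / (2.658 × 10⁵) = 1.6
Since d/d_R > 1, the body is outside the Roche limit.

outside; d/d_R ≈ 1.6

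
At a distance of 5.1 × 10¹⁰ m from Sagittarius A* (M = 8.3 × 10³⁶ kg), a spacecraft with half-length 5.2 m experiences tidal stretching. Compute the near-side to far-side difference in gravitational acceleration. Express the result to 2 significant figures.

Δg = 4GMr/d³
   = 4 × (6.674 × 10⁻¹¹) × (8.3 × 10³⁶) × (5.2) / (5.1 × 10¹⁰)³
   = 8.7 × 10⁻⁵ m/s²

8.7 × 10⁻⁵ m/s²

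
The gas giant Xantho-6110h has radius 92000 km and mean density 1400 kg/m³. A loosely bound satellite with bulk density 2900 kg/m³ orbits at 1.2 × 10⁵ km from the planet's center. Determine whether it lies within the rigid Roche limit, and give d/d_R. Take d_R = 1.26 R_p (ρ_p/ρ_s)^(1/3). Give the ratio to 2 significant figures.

d_R = 1.26 × (92000 km) × (1400/2900)^(1/3) = 90940 km
d/d_R = (1.2 × 10⁵) / (90940) = 1.3
Since d/d_R > 1, the body is outside the Roche limit.

outside; d/d_R ≈ 1.3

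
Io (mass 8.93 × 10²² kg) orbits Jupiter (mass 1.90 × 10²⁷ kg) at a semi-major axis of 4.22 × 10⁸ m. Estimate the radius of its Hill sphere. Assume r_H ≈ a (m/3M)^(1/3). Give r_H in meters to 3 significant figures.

r_H ≈ a (m/3M)^(1/3)
    = (4.22 × 10⁸) × (8.93 × 10²² / (3 × 1.90 × 10²⁷))^(1/3)
    = 1.06 × 10⁷ m

1.06 × 10⁷ m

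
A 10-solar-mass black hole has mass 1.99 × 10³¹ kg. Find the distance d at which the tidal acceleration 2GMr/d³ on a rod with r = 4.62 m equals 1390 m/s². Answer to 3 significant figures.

2.07 × 10⁶ m

2GMr/d³ = a_tidal  ⇒  d = (2GMr / a_tidal)^(1/3)
d = (2 × 6.674×10⁻¹¹ × (1.99 × 10³¹) × (4.62) / (1390))^(1/3)
  = 2.07 × 10⁶ m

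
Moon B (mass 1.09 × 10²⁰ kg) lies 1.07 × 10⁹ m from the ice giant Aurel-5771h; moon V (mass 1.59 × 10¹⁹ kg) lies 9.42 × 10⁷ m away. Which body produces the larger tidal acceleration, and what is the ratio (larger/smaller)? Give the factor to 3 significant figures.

The tide-raising term goes as M/d³ (the gradient of a 1/d² field).
Moon B: (1.09 × 10²⁰) / (1.07 × 10⁹)³ = 8.898 × 10⁻⁸
Moon V: (1.59 × 10¹⁹) / (9.42 × 10⁷)³ = 1.902 × 10⁻⁵
Ratio (larger/smaller) = 214

Moon V, by a factor of ≈ 214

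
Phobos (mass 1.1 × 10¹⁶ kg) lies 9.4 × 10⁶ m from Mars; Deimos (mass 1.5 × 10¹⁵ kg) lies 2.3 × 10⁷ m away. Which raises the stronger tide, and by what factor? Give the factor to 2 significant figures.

Phobos, by a factor of ≈ 110

Tidal stretch scales as M/d³; compute that for each body.
Phobos: (1.1 × 10¹⁶) / (9.4 × 10⁶)³ = 1.324 × 10⁻⁵
Deimos: (1.5 × 10¹⁵) / (2.3 × 10⁷)³ = 1.233 × 10⁻⁷
Ratio (larger/smaller) = 110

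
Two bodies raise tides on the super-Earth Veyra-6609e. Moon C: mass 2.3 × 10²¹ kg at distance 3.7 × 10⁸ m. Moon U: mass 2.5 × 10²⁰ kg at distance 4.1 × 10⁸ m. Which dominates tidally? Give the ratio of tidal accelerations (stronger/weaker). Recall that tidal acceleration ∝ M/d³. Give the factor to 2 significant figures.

Moon C, by a factor of ≈ 13

Tidal acceleration ∝ M/d³, so compare M/d³ for each.
Moon C: (2.3 × 10²¹) / (3.7 × 10⁸)³ = 4.541 × 10⁻⁵
Moon U: (2.5 × 10²⁰) / (4.1 × 10⁸)³ = 3.627 × 10⁻⁶
Ratio (larger/smaller) = 13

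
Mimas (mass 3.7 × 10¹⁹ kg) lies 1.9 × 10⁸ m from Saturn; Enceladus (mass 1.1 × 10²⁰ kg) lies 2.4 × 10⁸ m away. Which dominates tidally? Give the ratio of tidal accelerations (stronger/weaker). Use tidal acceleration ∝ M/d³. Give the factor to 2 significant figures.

Enceladus, by a factor of ≈ 1.5

Tidal stretch scales as M/d³; compute that for each body.
Mimas: (3.7 × 10¹⁹) / (1.9 × 10⁸)³ = 5.394 × 10⁻⁶
Enceladus: (1.1 × 10²⁰) / (2.4 × 10⁸)³ = 7.957 × 10⁻⁶
Ratio (larger/smaller) = 1.5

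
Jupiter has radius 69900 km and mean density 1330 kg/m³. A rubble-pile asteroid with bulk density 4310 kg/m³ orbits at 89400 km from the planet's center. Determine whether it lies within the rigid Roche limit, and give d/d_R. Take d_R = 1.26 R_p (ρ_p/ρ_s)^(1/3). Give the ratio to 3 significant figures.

outside; d/d_R ≈ 1.50

d_R = 1.26 × (69900 km) × (1330/4310)^(1/3) = 59520 km
d/d_R = (89400) / (59520) = 1.50
Since d/d_R > 1, the body is outside the Roche limit.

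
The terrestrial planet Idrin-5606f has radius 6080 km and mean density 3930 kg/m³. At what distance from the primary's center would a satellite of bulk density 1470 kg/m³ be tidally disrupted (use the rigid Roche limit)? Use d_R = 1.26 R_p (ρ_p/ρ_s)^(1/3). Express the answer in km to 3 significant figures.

10600 km

d_R = 1.26 × 6080 km × (3930/1470)^(1/3)
    = 10600 km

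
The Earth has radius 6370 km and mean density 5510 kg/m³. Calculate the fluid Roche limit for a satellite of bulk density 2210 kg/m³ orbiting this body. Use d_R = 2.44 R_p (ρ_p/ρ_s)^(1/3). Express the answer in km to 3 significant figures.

21100 km

d_R = 2.44 × 6370 km × (5510/2210)^(1/3)
    = 21100 km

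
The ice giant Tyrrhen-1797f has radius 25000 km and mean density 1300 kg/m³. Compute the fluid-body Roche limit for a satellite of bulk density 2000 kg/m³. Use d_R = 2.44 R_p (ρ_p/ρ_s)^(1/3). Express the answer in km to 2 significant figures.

d_R = 2.44 × 25000 km × (1300/2000)^(1/3)
    = 53000 km

53000 km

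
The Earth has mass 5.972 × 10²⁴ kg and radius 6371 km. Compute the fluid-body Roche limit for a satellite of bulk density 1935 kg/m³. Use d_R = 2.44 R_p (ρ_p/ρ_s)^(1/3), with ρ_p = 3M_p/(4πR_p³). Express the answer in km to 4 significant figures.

22040 km

ρ_p = 3M_p/(4πR_p³) = 3 × (5.972 × 10²⁴) / (4π × (6.371 × 10⁶ m)³) = 5513 kg/m³
d_R = 2.44 × 6371 km × (5513/1935)^(1/3)
    = 22040 km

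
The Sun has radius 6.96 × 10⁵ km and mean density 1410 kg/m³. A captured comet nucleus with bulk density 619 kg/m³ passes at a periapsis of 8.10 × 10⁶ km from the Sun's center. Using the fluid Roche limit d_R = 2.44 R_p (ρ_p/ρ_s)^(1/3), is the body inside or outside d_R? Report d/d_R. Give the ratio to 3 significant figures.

d_R = 2.44 × (6.96 × 10⁵ km) × (1410/619)^(1/3) = 2.234 × 10⁶ km
d/d_R = (8.10 × 10⁶) / (2.234 × 10⁶) = 3.63
Since d/d_R > 1, the body is outside the Roche limit.

outside; d/d_R ≈ 3.63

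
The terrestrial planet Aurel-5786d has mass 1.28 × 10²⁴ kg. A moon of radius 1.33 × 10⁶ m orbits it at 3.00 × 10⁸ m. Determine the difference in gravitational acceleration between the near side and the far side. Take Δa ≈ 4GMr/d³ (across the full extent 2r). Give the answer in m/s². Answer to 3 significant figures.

a_tidal = 4GMr/d³
        = 4 × (6.674 × 10⁻¹¹) × (1.28 × 10²⁴) × (1.33 × 10⁶) / (3.00 × 10⁸)³
        = 1.68 × 10⁻⁵ m/s²

1.68 × 10⁻⁵ m/s²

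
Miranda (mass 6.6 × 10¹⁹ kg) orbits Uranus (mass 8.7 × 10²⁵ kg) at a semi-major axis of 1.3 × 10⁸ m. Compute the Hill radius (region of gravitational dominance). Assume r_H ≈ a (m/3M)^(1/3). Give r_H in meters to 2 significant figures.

8.2 × 10⁵ m

r_H ≈ a (m/3M)^(1/3)
    = (1.3 × 10⁸) × (6.6 × 10¹⁹ / (3 × 8.7 × 10²⁵))^(1/3)
    = 8.2 × 10⁵ m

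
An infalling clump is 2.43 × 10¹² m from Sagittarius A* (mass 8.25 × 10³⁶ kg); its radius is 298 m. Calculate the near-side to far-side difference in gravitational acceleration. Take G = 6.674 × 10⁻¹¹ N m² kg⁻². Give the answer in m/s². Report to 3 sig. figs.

Δa = 4GMr/d³
   = 4 × (6.674 × 10⁻¹¹) × (8.25 × 10³⁶) × (298) / (2.43 × 10¹²)³
   = 4.57 × 10⁻⁸ m/s²

4.57 × 10⁻⁸ m/s²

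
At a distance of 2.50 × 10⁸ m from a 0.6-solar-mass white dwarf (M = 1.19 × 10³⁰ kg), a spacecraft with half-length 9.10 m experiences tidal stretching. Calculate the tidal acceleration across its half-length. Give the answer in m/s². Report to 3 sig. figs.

Differencing GM/(d−r)² and GM/d² to first order in r/d gives 2GMr/d³.
a_tidal = 2GMr/d³
        = 2 × (6.674 × 10⁻¹¹) × (1.19 × 10³⁰) × (9.10) / (2.50 × 10⁸)³
        = 9.25 × 10⁻⁵ m/s²

9.25 × 10⁻⁵ m/s²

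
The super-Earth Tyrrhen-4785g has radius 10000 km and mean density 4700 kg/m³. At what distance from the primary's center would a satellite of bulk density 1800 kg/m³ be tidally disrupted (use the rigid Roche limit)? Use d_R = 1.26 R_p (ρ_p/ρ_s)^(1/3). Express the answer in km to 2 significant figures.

17000 km

d_R = 1.26 × 10000 km × (4700/1800)^(1/3)
    = 17000 km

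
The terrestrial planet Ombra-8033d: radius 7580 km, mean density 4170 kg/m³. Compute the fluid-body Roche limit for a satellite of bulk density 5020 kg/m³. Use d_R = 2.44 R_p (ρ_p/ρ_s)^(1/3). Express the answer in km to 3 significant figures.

17400 km

d_R = 2.44 × 7580 km × (4170/5020)^(1/3)
    = 17400 km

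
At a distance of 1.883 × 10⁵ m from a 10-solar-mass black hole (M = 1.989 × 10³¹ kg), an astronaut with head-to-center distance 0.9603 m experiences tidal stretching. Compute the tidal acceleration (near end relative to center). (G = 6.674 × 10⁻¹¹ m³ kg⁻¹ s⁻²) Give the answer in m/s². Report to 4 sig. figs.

3.819 × 10⁵ m/s²

a_tidal = 2GMr/d³
        = 2 × (6.674 × 10⁻¹¹) × (1.989 × 10³¹) × (0.9603) / (1.883 × 10⁵)³
        = 3.819 × 10⁵ m/s²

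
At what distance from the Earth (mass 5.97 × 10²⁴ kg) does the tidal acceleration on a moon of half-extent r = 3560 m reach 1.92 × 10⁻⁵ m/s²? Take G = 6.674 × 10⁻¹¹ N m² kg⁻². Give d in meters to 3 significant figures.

5.29 × 10⁷ m

2GMr/d³ = a_tidal  ⇒  d = (2GMr / a_tidal)^(1/3)
d = (2 × 6.674×10⁻¹¹ × (5.97 × 10²⁴) × (3560) / (1.92 × 10⁻⁵))^(1/3)
  = 5.29 × 10⁷ m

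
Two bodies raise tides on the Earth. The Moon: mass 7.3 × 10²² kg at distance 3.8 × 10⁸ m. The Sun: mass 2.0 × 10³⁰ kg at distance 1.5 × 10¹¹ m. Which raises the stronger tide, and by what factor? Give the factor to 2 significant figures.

Tidal acceleration ∝ M/d³, so compare M/d³ for each.
The Moon: (7.3 × 10²²) / (3.8 × 10⁸)³ = 1.330 × 10⁻³
The Sun: (2.0 × 10³⁰) / (1.5 × 10¹¹)³ = 5.926 × 10⁻⁴
Ratio (larger/smaller) = 2.2

The Moon, by a factor of ≈ 2.2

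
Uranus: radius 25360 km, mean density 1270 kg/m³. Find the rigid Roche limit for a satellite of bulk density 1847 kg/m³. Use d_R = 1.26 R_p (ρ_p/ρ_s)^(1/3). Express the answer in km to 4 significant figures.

d_R = 1.26 × 25360 km × (1270/1847)^(1/3)
    = 28200 km

28200 km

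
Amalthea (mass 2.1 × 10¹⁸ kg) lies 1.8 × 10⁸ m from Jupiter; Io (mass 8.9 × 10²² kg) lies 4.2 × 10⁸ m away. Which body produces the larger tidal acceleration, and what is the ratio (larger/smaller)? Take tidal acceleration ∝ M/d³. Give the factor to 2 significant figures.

Io, by a factor of ≈ 3300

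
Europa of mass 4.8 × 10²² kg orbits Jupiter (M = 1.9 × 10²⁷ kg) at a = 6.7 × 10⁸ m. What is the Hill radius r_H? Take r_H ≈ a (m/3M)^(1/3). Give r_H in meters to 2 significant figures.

r_H ≈ a (m/3M)^(1/3)
    = (6.7 × 10⁸) × (4.8 × 10²² / (3 × 1.9 × 10²⁷))^(1/3)
    = 1.4 × 10⁷ m

1.4 × 10⁷ m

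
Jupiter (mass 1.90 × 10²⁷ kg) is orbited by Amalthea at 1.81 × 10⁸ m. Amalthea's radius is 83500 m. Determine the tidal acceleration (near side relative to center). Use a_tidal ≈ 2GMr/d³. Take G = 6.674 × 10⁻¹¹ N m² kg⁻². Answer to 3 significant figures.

Δg = 2GMr/d³
   = 2 × (6.674 × 10⁻¹¹) × (1.90 × 10²⁷) × (83500) / (1.81 × 10⁸)³
   = 3.57 × 10⁻³ m/s²

3.57 × 10⁻³ m/s²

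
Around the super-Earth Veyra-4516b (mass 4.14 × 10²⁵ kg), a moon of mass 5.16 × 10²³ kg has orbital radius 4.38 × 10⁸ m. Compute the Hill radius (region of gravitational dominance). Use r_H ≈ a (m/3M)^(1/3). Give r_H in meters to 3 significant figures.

7.04 × 10⁷ m

r_H ≈ a (m/3M)^(1/3)
    = (4.38 × 10⁸) × (5.16 × 10²³ / (3 × 4.14 × 10²⁵))^(1/3)
    = 7.04 × 10⁷ m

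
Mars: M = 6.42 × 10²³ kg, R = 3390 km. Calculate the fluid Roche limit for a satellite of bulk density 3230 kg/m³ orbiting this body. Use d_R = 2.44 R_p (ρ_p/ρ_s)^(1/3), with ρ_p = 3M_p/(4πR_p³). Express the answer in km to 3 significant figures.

ρ_p = 3M_p/(4πR_p³) = 3 × (6.42 × 10²³) / (4π × (3.39 × 10⁶ m)³) = 3930 kg/m³
d_R = 2.44 × 3390 km × (3930/3230)^(1/3)
    = 8830 km

8830 km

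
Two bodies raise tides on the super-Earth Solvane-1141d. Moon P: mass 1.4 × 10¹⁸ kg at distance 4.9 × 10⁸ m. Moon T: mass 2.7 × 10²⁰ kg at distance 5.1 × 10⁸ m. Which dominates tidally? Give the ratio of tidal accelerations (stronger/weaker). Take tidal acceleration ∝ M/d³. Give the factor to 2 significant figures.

Moon T, by a factor of ≈ 170

Tidal acceleration ∝ M/d³, so compare M/d³ for each.
Moon P: (1.4 × 10¹⁸) / (4.9 × 10⁸)³ = 1.190 × 10⁻⁸
Moon T: (2.7 × 10²⁰) / (5.1 × 10⁸)³ = 2.035 × 10⁻⁶
Ratio (larger/smaller) = 170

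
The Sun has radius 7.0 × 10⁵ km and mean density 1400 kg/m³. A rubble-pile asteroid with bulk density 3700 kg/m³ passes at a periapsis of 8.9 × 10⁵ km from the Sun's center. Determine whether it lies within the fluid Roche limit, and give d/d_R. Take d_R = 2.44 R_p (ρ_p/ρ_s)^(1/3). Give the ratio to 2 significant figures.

d_R = 2.44 × (7.0 × 10⁵ km) × (1400/3700)^(1/3) = 1.235 × 10⁶ km
d/d_R = (8.9 × 10⁵) / (1.235 × 10⁶) = 0.72
Since d/d_R < 1, the body is inside the Roche limit.

inside; d/d_R ≈ 0.72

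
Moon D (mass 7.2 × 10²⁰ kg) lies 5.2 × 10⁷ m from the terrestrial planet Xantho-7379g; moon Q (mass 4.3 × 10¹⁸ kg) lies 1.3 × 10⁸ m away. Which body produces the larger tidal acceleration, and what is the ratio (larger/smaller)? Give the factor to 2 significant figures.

Moon D, by a factor of ≈ 2600

The tide-raising term goes as M/d³ (the gradient of a 1/d² field).
Moon D: (7.2 × 10²⁰) / (5.2 × 10⁷)³ = 5.121 × 10⁻³
Moon Q: (4.3 × 10¹⁸) / (1.3 × 10⁸)³ = 1.957 × 10⁻⁶
Ratio (larger/smaller) = 2600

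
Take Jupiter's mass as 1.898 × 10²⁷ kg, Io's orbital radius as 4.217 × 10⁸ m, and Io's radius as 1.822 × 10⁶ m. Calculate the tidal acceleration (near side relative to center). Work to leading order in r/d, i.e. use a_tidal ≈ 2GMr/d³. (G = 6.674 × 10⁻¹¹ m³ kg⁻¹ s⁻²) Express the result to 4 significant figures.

6.155 × 10⁻³ m/s²

Since r ≪ d, expand the inverse-square field across one radius to get the leading 2GMr/d³ term.
Δa = 2GMr/d³
   = 2 × (6.674 × 10⁻¹¹) × (1.898 × 10²⁷) × (1.822 × 10⁶) / (4.217 × 10⁸)³
   = 6.155 × 10⁻³ m/s²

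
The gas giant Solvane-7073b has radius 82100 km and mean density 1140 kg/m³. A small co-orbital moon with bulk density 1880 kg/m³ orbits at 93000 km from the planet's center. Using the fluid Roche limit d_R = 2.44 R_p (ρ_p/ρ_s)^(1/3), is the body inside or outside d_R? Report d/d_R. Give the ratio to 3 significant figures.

d_R = 2.44 × (82100 km) × (1140/1880)^(1/3) = 1.696 × 10⁵ km
d/d_R = (93000) / (1.696 × 10⁵) = 0.548
Since d/d_R < 1, the body is inside the Roche limit.

inside; d/d_R ≈ 0.548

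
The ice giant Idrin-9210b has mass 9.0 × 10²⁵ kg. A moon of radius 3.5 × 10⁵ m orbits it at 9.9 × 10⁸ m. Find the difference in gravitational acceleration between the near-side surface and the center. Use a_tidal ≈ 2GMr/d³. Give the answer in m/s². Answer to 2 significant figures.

Δg = 2GMr/d³
   = 2 × (6.674 × 10⁻¹¹) × (9.0 × 10²⁵) × (3.5 × 10⁵) / (9.9 × 10⁸)³
   = 4.3 × 10⁻⁶ m/s²

4.3 × 10⁻⁶ m/s²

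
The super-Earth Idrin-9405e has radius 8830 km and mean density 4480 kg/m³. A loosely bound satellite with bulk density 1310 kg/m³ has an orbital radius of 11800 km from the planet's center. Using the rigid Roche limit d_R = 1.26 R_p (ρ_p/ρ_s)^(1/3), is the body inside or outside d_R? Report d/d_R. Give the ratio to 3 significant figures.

d_R = 1.26 × (8830 km) × (4480/1310)^(1/3) = 16760 km
d/d_R = (11800) / (16760) = 0.704
Since d/d_R < 1, the body is inside the Roche limit.

inside; d/d_R ≈ 0.704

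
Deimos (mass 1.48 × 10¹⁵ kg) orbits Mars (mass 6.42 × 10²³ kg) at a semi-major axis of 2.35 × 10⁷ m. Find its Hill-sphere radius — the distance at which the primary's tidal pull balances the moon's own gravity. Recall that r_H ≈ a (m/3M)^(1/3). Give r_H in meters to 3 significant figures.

2.15 × 10⁴ m

r_H ≈ a (m/3M)^(1/3)
    = (2.35 × 10⁷) × (1.48 × 10¹⁵ / (3 × 6.42 × 10²³))^(1/3)
    = 2.15 × 10⁴ m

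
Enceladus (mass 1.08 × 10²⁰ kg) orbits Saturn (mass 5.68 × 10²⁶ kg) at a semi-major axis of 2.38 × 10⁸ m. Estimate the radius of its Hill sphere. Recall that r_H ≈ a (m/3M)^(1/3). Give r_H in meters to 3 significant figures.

r_H ≈ a (m/3M)^(1/3)
    = (2.38 × 10⁸) × (1.08 × 10²⁰ / (3 × 5.68 × 10²⁶))^(1/3)
    = 9.49 × 10⁵ m

9.49 × 10⁵ m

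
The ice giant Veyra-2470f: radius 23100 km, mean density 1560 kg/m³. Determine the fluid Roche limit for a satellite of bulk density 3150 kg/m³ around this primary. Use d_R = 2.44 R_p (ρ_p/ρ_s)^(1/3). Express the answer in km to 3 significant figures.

44600 km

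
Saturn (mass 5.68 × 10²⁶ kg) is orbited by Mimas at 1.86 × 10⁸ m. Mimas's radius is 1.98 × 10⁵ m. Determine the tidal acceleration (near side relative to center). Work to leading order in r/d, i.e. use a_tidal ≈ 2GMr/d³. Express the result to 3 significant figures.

2.33 × 10⁻³ m/s²

Differencing GM/(d−r)² and GM/d² to first order in r/d gives 2GMr/d³.
Δa = 2GMr/d³
   = 2 × (6.674 × 10⁻¹¹) × (5.68 × 10²⁶) × (1.98 × 10⁵) / (1.86 × 10⁸)³
   = 2.33 × 10⁻³ m/s²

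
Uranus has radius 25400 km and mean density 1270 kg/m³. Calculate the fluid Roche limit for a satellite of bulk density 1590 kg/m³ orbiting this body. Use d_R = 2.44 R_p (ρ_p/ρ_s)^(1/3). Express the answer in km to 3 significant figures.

57500 km

d_R = 2.44 × 25400 km × (1270/1590)^(1/3)
    = 57500 km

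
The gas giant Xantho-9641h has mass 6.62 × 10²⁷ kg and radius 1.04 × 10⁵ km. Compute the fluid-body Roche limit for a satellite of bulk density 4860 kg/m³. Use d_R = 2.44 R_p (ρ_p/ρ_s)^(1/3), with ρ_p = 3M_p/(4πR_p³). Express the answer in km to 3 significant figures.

ρ_p = 3M_p/(4πR_p³) = 3 × (6.62 × 10²⁷) / (4π × (1.04 × 10⁸ m)³) = 1400 kg/m³
d_R = 2.44 × 1.04 × 10⁵ km × (1400/4860)^(1/3)
    = 1.68 × 10⁵ km

1.68 × 10⁵ km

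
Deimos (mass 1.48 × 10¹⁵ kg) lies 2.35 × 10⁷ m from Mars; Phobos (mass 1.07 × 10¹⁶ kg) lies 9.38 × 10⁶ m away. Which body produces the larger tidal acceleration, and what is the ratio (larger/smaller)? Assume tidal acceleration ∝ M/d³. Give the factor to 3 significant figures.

Compare M/d³ for the two perturbers:
Deimos: (1.48 × 10¹⁵) / (2.35 × 10⁷)³ = 1.140 × 10⁻⁷
Phobos: (1.07 × 10¹⁶) / (9.38 × 10⁶)³ = 1.297 × 10⁻⁵
Ratio (larger/smaller) = 114

Phobos, by a factor of ≈ 114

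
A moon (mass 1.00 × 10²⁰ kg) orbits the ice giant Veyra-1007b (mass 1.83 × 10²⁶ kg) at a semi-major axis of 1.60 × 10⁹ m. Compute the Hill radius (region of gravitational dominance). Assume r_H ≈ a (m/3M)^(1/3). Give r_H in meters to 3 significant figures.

r_H ≈ a (m/3M)^(1/3)
    = (1.60 × 10⁹) × (1.00 × 10²⁰ / (3 × 1.83 × 10²⁶))^(1/3)
    = 9.07 × 10⁶ m

9.07 × 10⁶ m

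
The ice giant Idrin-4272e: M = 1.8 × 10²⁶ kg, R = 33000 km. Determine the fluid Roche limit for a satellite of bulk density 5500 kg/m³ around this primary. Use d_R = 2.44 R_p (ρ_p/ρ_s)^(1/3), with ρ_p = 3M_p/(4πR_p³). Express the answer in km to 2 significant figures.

48000 km

ρ_p = 3M_p/(4πR_p³) = 3 × (1.8 × 10²⁶) / (4π × (3.3 × 10⁷ m)³) = 1200 kg/m³
d_R = 2.44 × 33000 km × (1200/5500)^(1/3)
    = 48000 km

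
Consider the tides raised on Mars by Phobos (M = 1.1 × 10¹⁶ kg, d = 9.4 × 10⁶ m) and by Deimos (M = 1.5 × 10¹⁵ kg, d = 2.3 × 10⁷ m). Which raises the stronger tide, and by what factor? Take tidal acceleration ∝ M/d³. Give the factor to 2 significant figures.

Phobos, by a factor of ≈ 110

The tide-raising term goes as M/d³ (the gradient of a 1/d² field).
Phobos: (1.1 × 10¹⁶) / (9.4 × 10⁶)³ = 1.324 × 10⁻⁵
Deimos: (1.5 × 10¹⁵) / (2.3 × 10⁷)³ = 1.233 × 10⁻⁷
Ratio (larger/smaller) = 110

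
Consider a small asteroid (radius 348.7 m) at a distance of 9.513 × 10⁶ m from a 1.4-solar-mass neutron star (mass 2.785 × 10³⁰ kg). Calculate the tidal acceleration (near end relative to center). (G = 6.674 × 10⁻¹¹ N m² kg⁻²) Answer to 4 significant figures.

a_tidal = 2GMr/d³
        = 2 × (6.674 × 10⁻¹¹) × (2.785 × 10³⁰) × (348.7) / (9.513 × 10⁶)³
        = 1.506 × 10² m/s²

1.506 × 10² m/s²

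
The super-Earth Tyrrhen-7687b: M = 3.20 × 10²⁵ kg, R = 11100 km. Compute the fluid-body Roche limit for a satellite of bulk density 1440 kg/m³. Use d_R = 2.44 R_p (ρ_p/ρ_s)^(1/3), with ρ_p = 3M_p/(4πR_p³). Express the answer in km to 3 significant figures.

42600 km

ρ_p = 3M_p/(4πR_p³) = 3 × (3.20 × 10²⁵) / (4π × (1.11 × 10⁷ m)³) = 5590 kg/m³
d_R = 2.44 × 11100 km × (5590/1440)^(1/3)
    = 42600 km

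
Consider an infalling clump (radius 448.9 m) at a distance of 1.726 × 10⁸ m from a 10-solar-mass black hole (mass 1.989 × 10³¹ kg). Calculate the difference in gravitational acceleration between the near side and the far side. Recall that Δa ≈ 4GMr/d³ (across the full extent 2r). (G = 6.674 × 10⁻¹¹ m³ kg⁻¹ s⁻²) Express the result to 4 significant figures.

a_tidal = 4GMr/d³
        = 4 × (6.674 × 10⁻¹¹) × (1.989 × 10³¹) × (448.9) / (1.726 × 10⁸)³
        = 4.636 × 10⁻¹ m/s²

4.636 × 10⁻¹ m/s²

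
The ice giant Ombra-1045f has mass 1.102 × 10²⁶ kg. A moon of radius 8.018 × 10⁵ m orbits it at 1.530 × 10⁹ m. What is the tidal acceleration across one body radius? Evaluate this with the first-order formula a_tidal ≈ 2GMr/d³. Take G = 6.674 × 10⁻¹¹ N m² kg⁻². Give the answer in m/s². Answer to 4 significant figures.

3.293 × 10⁻⁶ m/s²

Δg = 2GMr/d³
   = 2 × (6.674 × 10⁻¹¹) × (1.102 × 10²⁶) × (8.018 × 10⁵) / (1.530 × 10⁹)³
   = 3.293 × 10⁻⁶ m/s²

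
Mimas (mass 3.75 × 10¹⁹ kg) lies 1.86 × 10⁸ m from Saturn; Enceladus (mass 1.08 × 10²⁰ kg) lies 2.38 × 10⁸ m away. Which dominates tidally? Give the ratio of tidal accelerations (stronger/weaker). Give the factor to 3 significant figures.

Enceladus, by a factor of ≈ 1.37

Tidal stretch scales as M/d³; compute that for each body.
Mimas: (3.75 × 10¹⁹) / (1.86 × 10⁸)³ = 5.828 × 10⁻⁶
Enceladus: (1.08 × 10²⁰) / (2.38 × 10⁸)³ = 8.011 × 10⁻⁶
Ratio (larger/smaller) = 1.37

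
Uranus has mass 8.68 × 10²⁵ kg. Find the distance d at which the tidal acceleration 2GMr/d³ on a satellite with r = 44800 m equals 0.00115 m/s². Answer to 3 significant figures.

2GMr/d³ = a_tidal  ⇒  d = (2GMr / a_tidal)^(1/3)
d = (2 × 6.674×10⁻¹¹ × (8.68 × 10²⁵) × (44800) / (0.00115))^(1/3)
  = 7.67 × 10⁷ m

7.67 × 10⁷ m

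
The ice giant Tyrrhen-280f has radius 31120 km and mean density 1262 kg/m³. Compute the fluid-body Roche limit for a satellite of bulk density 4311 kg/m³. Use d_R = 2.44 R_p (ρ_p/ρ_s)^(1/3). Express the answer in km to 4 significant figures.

50420 km

d_R = 2.44 × 31120 km × (1262/4311)^(1/3)
    = 50420 km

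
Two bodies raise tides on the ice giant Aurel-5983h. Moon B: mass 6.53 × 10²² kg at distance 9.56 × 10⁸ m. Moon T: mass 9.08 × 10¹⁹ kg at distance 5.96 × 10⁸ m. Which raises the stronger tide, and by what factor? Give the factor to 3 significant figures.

Tidal stretch scales as M/d³; compute that for each body.
Moon B: (6.53 × 10²²) / (9.56 × 10⁸)³ = 7.474 × 10⁻⁵
Moon T: (9.08 × 10¹⁹) / (5.96 × 10⁸)³ = 4.289 × 10⁻⁷
Ratio (larger/smaller) = 174

Moon B, by a factor of ≈ 174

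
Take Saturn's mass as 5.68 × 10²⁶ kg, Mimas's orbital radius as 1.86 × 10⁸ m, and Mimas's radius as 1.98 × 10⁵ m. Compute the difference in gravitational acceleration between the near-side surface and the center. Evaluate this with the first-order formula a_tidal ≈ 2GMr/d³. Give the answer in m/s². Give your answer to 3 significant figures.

Δg = 2GMr/d³
   = 2 × (6.674 × 10⁻¹¹) × (5.68 × 10²⁶) × (1.98 × 10⁵) / (1.86 × 10⁸)³
   = 2.33 × 10⁻³ m/s²

2.33 × 10⁻³ m/s²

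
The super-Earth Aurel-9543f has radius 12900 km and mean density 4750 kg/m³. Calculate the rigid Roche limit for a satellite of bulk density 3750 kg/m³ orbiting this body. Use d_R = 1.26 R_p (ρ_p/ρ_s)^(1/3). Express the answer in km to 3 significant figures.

d_R = 1.26 × 12900 km × (4750/3750)^(1/3)
    = 17600 km

17600 km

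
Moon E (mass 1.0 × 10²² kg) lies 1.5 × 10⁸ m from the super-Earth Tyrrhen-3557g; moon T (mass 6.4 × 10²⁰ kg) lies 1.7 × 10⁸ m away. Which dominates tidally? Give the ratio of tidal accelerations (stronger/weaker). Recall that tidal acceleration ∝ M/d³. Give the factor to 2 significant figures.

Moon E, by a factor of ≈ 23

Compare M/d³ for the two perturbers:
Moon E: (1.0 × 10²²) / (1.5 × 10⁸)³ = 2.963 × 10⁻³
Moon T: (6.4 × 10²⁰) / (1.7 × 10⁸)³ = 1.303 × 10⁻⁴
Ratio (larger/smaller) = 23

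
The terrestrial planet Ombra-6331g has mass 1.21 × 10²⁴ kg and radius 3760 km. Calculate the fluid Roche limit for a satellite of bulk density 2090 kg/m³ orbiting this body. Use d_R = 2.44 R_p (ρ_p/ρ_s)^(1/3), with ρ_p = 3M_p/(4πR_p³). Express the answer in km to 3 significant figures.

12600 km

ρ_p = 3M_p/(4πR_p³) = 3 × (1.21 × 10²⁴) / (4π × (3.76 × 10⁶ m)³) = 5430 kg/m³
d_R = 2.44 × 3760 km × (5430/2090)^(1/3)
    = 12600 km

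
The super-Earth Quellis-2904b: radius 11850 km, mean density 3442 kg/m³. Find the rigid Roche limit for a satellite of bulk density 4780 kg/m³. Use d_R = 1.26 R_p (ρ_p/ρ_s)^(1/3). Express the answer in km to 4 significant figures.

d_R = 1.26 × 11850 km × (3442/4780)^(1/3)
    = 13380 km

13380 km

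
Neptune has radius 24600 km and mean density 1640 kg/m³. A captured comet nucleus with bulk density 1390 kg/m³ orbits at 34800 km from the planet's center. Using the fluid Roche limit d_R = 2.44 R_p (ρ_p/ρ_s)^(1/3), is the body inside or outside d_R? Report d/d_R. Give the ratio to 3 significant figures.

d_R = 2.44 × (24600 km) × (1640/1390)^(1/3) = 63430 km
d/d_R = (34800) / (63430) = 0.549
Since d/d_R < 1, the body is inside the Roche limit.

inside; d/d_R ≈ 0.549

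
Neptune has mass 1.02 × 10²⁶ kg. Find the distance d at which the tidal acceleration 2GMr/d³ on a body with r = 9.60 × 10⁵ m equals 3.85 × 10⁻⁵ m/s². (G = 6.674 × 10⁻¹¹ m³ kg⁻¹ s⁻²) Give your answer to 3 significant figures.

6.98 × 10⁸ m

2GMr/d³ = a_tidal  ⇒  d = (2GMr / a_tidal)^(1/3)
d = (2 × 6.674×10⁻¹¹ × (1.02 × 10²⁶) × (9.60 × 10⁵) / (3.85 × 10⁻⁵))^(1/3)
  = 6.98 × 10⁸ m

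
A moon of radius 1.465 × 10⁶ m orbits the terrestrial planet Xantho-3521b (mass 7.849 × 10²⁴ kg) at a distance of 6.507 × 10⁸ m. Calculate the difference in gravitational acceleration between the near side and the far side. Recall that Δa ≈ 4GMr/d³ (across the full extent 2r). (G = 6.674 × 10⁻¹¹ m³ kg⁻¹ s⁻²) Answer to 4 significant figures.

Differencing GM/(d−r)² and GM/(d+r)² to first order in r/d gives 4GMr/d³.
Δa = 4GMr/d³
   = 4 × (6.674 × 10⁻¹¹) × (7.849 × 10²⁴) × (1.465 × 10⁶) / (6.507 × 10⁸)³
   = 1.114 × 10⁻⁵ m/s²

1.114 × 10⁻⁵ m/s²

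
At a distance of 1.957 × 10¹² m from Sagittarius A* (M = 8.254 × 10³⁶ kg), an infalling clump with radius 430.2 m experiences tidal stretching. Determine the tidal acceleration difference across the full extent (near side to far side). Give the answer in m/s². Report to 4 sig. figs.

1.265 × 10⁻⁷ m/s²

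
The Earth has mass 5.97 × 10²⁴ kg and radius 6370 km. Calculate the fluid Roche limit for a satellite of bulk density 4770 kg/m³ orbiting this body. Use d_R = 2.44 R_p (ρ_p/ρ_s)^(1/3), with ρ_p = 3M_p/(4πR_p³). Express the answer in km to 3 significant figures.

16300 km

ρ_p = 3M_p/(4πR_p³) = 3 × (5.97 × 10²⁴) / (4π × (6.37 × 10⁶ m)³) = 5510 kg/m³
d_R = 2.44 × 6370 km × (5510/4770)^(1/3)
    = 16300 km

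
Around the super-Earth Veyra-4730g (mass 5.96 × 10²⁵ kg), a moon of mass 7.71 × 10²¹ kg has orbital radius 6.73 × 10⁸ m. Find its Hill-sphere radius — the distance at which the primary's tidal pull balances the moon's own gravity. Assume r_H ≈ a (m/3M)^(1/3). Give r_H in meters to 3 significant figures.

2.36 × 10⁷ m

r_H ≈ a (m/3M)^(1/3)
    = (6.73 × 10⁸) × (7.71 × 10²¹ / (3 × 5.96 × 10²⁵))^(1/3)
    = 2.36 × 10⁷ m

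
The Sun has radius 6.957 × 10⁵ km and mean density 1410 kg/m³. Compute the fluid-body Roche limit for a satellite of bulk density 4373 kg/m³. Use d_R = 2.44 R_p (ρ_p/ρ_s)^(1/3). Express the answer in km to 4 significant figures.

d_R = 2.44 × 6.957 × 10⁵ km × (1410/4373)^(1/3)
    = 1.164 × 10⁶ km

1.164 × 10⁶ km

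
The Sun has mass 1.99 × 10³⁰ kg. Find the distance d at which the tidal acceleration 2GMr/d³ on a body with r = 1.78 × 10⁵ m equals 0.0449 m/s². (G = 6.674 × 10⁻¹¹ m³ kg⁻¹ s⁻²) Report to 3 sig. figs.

1.02 × 10⁹ m

2GMr/d³ = a_tidal  ⇒  d = (2GMr / a_tidal)^(1/3)
d = (2 × 6.674×10⁻¹¹ × (1.99 × 10³⁰) × (1.78 × 10⁵) / (0.0449))^(1/3)
  = 1.02 × 10⁹ m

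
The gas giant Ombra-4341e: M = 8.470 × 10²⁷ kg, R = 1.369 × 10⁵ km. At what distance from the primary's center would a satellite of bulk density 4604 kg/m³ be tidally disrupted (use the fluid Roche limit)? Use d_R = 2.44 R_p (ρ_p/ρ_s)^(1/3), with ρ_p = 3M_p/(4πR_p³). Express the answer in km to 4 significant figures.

1.855 × 10⁵ km

ρ_p = 3M_p/(4πR_p³) = 3 × (8.470 × 10²⁷) / (4π × (1.369 × 10⁸ m)³) = 788.1 kg/m³
d_R = 2.44 × 1.369 × 10⁵ km × (788.1/4604)^(1/3)
    = 1.855 × 10⁵ km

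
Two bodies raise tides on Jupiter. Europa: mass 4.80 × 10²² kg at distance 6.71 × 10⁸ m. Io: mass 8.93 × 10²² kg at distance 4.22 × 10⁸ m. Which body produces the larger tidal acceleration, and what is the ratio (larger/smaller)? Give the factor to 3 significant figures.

Io, by a factor of ≈ 7.48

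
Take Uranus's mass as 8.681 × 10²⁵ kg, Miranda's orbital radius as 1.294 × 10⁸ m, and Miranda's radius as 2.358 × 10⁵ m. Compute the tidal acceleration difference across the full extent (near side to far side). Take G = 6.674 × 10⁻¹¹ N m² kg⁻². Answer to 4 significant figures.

2.522 × 10⁻³ m/s²

a_tidal = 4GMr/d³
        = 4 × (6.674 × 10⁻¹¹) × (8.681 × 10²⁵) × (2.358 × 10⁵) / (1.294 × 10⁸)³
        = 2.522 × 10⁻³ m/s²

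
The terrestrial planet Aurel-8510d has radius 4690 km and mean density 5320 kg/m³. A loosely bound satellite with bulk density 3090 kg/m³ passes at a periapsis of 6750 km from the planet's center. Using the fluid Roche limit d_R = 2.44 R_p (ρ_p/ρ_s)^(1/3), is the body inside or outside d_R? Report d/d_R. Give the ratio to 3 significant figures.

inside; d/d_R ≈ 0.492

d_R = 2.44 × (4690 km) × (5320/3090)^(1/3) = 13720 km
d/d_R = (6750) / (13720) = 0.492
Since d/d_R < 1, the body is inside the Roche limit.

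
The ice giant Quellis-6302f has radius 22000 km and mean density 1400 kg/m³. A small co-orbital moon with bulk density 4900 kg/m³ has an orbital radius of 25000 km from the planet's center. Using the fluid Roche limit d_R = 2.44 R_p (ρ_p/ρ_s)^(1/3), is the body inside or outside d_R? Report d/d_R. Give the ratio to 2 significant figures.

inside; d/d_R ≈ 0.71

d_R = 2.44 × (22000 km) × (1400/4900)^(1/3) = 35360 km
d/d_R = (25000) / (35360) = 0.71
Since d/d_R < 1, the body is inside the Roche limit.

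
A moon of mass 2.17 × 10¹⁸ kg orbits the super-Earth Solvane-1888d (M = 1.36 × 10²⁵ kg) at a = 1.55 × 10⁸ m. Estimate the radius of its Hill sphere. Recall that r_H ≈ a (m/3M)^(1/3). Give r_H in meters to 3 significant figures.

5.83 × 10⁵ m

r_H ≈ a (m/3M)^(1/3)
    = (1.55 × 10⁸) × (2.17 × 10¹⁸ / (3 × 1.36 × 10²⁵))^(1/3)
    = 5.83 × 10⁵ m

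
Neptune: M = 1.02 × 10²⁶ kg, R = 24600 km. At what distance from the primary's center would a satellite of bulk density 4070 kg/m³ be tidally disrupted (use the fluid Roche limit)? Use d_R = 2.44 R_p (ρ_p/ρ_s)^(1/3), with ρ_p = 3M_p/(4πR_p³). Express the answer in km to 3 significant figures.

44300 km

ρ_p = 3M_p/(4πR_p³) = 3 × (1.02 × 10²⁶) / (4π × (2.46 × 10⁷ m)³) = 1640 kg/m³
d_R = 2.44 × 24600 km × (1640/4070)^(1/3)
    = 44300 km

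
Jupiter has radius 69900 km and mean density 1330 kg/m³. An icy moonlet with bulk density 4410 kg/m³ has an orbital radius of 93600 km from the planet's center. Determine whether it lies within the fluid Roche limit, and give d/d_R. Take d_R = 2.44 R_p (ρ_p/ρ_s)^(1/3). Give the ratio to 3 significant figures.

d_R = 2.44 × (69900 km) × (1330/4410)^(1/3) = 1.144 × 10⁵ km
d/d_R = (93600) / (1.144 × 10⁵) = 0.818
Since d/d_R < 1, the body is inside the Roche limit.

inside; d/d_R ≈ 0.818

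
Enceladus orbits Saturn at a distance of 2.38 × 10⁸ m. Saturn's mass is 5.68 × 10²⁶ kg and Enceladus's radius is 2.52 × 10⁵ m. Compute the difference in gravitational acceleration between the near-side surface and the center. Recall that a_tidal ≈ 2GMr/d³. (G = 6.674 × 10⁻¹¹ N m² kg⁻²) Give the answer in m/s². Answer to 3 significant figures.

Δa = 2GMr/d³
   = 2 × (6.674 × 10⁻¹¹) × (5.68 × 10²⁶) × (2.52 × 10⁵) / (2.38 × 10⁸)³
   = 1.42 × 10⁻³ m/s²

1.42 × 10⁻³ m/s²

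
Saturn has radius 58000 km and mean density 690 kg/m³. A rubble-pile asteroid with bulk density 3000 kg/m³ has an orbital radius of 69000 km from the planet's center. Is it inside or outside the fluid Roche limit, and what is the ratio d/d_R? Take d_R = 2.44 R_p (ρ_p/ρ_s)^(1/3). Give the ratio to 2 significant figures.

inside; d/d_R ≈ 0.80

d_R = 2.44 × (58000 km) × (690/3000)^(1/3) = 86710 km
d/d_R = (69000) / (86710) = 0.80
Since d/d_R < 1, the body is inside the Roche limit.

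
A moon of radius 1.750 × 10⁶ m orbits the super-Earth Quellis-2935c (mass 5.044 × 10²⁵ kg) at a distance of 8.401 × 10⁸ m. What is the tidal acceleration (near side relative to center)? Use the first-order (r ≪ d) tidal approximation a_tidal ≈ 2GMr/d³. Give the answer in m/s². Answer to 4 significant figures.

a_tidal = 2GMr/d³
        = 2 × (6.674 × 10⁻¹¹) × (5.044 × 10²⁵) × (1.750 × 10⁶) / (8.401 × 10⁸)³
        = 1.987 × 10⁻⁵ m/s²

1.987 × 10⁻⁵ m/s²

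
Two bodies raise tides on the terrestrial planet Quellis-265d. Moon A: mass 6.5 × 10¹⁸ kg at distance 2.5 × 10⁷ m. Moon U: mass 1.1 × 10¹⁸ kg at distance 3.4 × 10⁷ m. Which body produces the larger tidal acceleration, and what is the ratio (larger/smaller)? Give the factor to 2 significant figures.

Moon A, by a factor of ≈ 15

The tide-raising term goes as M/d³ (the gradient of a 1/d² field).
Moon A: (6.5 × 10¹⁸) / (2.5 × 10⁷)³ = 4.160 × 10⁻⁴
Moon U: (1.1 × 10¹⁸) / (3.4 × 10⁷)³ = 2.799 × 10⁻⁵
Ratio (larger/smaller) = 15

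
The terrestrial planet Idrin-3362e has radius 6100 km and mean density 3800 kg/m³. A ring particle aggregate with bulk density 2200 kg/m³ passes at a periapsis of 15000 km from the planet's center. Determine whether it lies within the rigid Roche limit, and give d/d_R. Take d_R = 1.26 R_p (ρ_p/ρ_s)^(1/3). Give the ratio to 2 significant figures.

outside; d/d_R ≈ 1.6

d_R = 1.26 × (6100 km) × (3800/2200)^(1/3) = 9222 km
d/d_R = (15000) / (9222) = 1.6
Since d/d_R > 1, the body is outside the Roche limit.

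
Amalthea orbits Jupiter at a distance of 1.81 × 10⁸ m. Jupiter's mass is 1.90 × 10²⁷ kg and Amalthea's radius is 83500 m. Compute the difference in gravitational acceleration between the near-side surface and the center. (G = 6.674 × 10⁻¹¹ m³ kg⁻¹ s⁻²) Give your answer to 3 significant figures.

Δa = 2GMr/d³
   = 2 × (6.674 × 10⁻¹¹) × (1.90 × 10²⁷) × (83500) / (1.81 × 10⁸)³
   = 3.57 × 10⁻³ m/s²

3.57 × 10⁻³ m/s²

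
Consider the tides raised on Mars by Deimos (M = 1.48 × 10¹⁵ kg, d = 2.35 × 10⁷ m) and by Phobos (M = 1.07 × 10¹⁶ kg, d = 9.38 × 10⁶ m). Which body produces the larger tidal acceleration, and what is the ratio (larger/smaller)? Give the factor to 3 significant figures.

Tidal stretch scales as M/d³; compute that for each body.
Deimos: (1.48 × 10¹⁵) / (2.35 × 10⁷)³ = 1.140 × 10⁻⁷
Phobos: (1.07 × 10¹⁶) / (9.38 × 10⁶)³ = 1.297 × 10⁻⁵
Ratio (larger/smaller) = 114

Phobos, by a factor of ≈ 114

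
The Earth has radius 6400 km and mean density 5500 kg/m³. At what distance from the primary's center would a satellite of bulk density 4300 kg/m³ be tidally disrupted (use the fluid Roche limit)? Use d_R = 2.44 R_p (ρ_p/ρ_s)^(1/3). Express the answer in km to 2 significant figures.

d_R = 2.44 × 6400 km × (5500/4300)^(1/3)
    = 17000 km

17000 km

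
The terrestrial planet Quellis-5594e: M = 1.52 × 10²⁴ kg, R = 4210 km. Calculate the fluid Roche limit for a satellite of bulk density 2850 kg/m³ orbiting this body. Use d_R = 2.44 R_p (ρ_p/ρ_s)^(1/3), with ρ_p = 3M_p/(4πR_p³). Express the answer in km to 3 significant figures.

12300 km

ρ_p = 3M_p/(4πR_p³) = 3 × (1.52 × 10²⁴) / (4π × (4.21 × 10⁶ m)³) = 4860 kg/m³
d_R = 2.44 × 4210 km × (4860/2850)^(1/3)
    = 12300 km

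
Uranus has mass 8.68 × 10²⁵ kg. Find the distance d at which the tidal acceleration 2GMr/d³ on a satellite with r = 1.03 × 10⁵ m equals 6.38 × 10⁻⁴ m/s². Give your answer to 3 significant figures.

1.23 × 10⁸ m

2GMr/d³ = a_tidal  ⇒  d = (2GMr / a_tidal)^(1/3)
d = (2 × 6.674×10⁻¹¹ × (8.68 × 10²⁵) × (1.03 × 10⁵) / (6.38 × 10⁻⁴))^(1/3)
  = 1.23 × 10⁸ m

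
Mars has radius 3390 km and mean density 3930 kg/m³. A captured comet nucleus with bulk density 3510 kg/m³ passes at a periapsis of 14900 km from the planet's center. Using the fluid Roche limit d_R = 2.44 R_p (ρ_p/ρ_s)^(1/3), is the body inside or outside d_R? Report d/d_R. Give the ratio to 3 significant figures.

outside; d/d_R ≈ 1.73

d_R = 2.44 × (3390 km) × (3930/3510)^(1/3) = 8589 km
d/d_R = (14900) / (8589) = 1.73
Since d/d_R > 1, the body is outside the Roche limit.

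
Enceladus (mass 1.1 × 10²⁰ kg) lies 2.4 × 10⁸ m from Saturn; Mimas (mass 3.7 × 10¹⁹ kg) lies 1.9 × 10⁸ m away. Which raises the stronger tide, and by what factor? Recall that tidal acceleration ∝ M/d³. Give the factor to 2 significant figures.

Enceladus, by a factor of ≈ 1.5

The tide-raising term goes as M/d³ (the gradient of a 1/d² field).
Enceladus: (1.1 × 10²⁰) / (2.4 × 10⁸)³ = 7.957 × 10⁻⁶
Mimas: (3.7 × 10¹⁹) / (1.9 × 10⁸)³ = 5.394 × 10⁻⁶
Ratio (larger/smaller) = 1.5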